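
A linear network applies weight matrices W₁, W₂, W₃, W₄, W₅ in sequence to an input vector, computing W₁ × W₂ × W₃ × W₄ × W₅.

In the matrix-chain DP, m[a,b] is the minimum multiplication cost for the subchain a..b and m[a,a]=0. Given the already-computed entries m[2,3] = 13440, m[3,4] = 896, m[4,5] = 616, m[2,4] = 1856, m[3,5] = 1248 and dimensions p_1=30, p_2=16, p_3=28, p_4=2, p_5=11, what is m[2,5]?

m[2,5] = min over k∈[2,4] of m[2,k]+m[k+1,5]+p_{1}·p_k·p_{5}.
k=2: 0 + 1248 + 30·16·11 = 6528; k=3: 13440 + 616 + 30·28·11 = 23296; k=4: 1856 + 0 + 30·2·11 = 2516.
Minimum: 2516 at k=4.

2516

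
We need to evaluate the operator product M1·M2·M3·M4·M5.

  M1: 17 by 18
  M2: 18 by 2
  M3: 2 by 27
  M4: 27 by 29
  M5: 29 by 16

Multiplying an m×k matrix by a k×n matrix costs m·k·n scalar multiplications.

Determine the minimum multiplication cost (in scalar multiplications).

Adjacent pairs: M1M2 = 17·18·2 = 612; M2M3 = 18·2·27 = 972; M3M4 = 2·27·29 = 1566; M4M5 = 27·29·16 = 12528.
Length 3: M1..M3: k=1: 0+972+17·18·27=9234; k=2: 612+0+17·2·27=1530 → min 1530 | M2..M4: k=2: 0+1566+18·2·29=2610; k=3: 972+0+18·27·29=15066 → min 2610 | M3..M5: k=3: 0+12528+2·27·16=13392; k=4: 1566+0+2·29·16=2494 → min 2494.
Length 4: M1..M4: k=1: 0+2610+17·18·29=11484; k=2: 612+1566+17·2·29=3164; k=3: 1530+0+17·27·29=14841 → min 3164 | M2..M5: k=2: 0+2494+18·2·16=3070; k=3: 972+12528+18·27·16=21276; k=4: 2610+0+18·29·16=10962 → min 3070.
Length 5: M1..M5: k=1: 0+3070+17·18·16=7966; k=2: 612+2494+17·2·16=3650; k=3: 1530+12528+17·27·16=21402; k=4: 3164+0+17·29·16=11052 → min 3650.
Optimal order: ((M1·M2)·((M3·M4)·M5)) with cost 3650.

3650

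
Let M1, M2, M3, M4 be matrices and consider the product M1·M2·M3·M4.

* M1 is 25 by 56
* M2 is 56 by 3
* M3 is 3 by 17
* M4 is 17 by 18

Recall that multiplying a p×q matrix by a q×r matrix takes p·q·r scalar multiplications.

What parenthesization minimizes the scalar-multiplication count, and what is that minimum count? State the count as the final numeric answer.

6468

Adjacent pairs: M1M2 = 25·56·3 = 4200; M2M3 = 56·3·17 = 2856; M3M4 = 3·17·18 = 918.
Length 3: M1..M3: k=1: 0+2856+25·56·17=26656; k=2: 4200+0+25·3·17=5475 → min 5475 | M2..M4: k=2: 0+918+56·3·18=3942; k=3: 2856+0+56·17·18=19992 → min 3942.
Length 4: M1..M4: k=1: 0+3942+25·56·18=29142; k=2: 4200+918+25·3·18=6468; k=3: 5475+0+25·17·18=13125 → min 6468.
Optimal parenthesization: ((M1·M2)·(M3·M4)) with cost 6468.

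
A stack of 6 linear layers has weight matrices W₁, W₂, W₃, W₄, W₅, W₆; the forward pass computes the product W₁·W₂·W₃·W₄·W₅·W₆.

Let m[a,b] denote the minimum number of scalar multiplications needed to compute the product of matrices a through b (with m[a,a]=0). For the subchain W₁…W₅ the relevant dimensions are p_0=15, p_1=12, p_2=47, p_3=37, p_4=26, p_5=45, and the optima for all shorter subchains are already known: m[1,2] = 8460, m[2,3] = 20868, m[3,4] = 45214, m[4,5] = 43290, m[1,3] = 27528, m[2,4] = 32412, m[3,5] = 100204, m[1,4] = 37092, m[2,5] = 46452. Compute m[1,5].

54552

m[1,5] = min over k∈[1,4] of m[1,k]+m[k+1,5]+p_{0}·p_k·p_{5}.
k=1: 0 + 46452 + 15·12·45 = 54552; k=2: 8460 + 100204 + 15·47·45 = 140389; k=3: 27528 + 43290 + 15·37·45 = 95793; k=4: 37092 + 0 + 15·26·45 = 54642.
Minimum: 54552 at k=1.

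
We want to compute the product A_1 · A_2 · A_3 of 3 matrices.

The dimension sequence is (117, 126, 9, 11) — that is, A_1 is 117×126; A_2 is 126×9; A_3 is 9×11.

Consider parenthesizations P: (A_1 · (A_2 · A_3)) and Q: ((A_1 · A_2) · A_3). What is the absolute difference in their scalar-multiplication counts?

Order P = (A_1 · (A_2 · A_3)): (A_2 · A_3): 126×9 by 9×11 → 126×11, cost 126·9·11 = 12474; (A_1 · (A_2 · A_3)): 117×126 by 126×11 → 117×11, cost 117·126·11 = 162162; cumulative 174636. Total 174636.
Order Q = ((A_1 · A_2) · A_3): (A_1 · A_2): 117×126 by 126×9 → 117×9, cost 117·126·9 = 132678; ((A_1 · A_2) · A_3): 117×9 by 9×11 → 117×11, cost 117·9·11 = 11583; cumulative 144261. Total 144261.
Difference: |174636 − 144261| = 30375.

30375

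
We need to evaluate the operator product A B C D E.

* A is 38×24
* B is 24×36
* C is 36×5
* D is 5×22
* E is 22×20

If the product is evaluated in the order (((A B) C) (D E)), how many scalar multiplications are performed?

(A B): 38×24 by 24×36 → 38×36, cost 38·24·36 = 32832
((A B) C): 38×36 by 36×5 → 38×5, cost 38·36·5 = 6840; cumulative 39672
(D E): 5×22 by 22×20 → 5×20, cost 5·22·20 = 2200
(((A B) C) (D E)): 38×5 by 5×20 → 38×20, cost 38·5·20 = 3800; cumulative 45672
Total: 45672 scalar multiplications.

45672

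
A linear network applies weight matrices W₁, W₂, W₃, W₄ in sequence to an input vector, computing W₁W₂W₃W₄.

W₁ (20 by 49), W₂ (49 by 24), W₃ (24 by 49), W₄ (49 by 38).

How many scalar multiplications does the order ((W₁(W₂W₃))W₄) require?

142884

(W₂W₃): 49×24 by 24×49 → 49×49, cost 49·24·49 = 57624
(W₁(W₂W₃)): 20×49 by 49×49 → 20×49, cost 20·49·49 = 48020; cumulative 105644
((W₁(W₂W₃))W₄): 20×49 by 49×38 → 20×38, cost 20·49·38 = 37240; cumulative 142884
Total: 142884 scalar multiplications.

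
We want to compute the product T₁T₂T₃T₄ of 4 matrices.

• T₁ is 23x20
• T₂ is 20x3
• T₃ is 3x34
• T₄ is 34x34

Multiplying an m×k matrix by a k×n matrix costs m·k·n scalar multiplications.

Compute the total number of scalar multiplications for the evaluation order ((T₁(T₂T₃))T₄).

(T₂T₃): 20×3 by 3×34 → 20×34, cost 20·3·34 = 2040
(T₁(T₂T₃)): 23×20 by 20×34 → 23×34, cost 23·20·34 = 15640; cumulative 17680
((T₁(T₂T₃))T₄): 23×34 by 34×34 → 23×34, cost 23·34·34 = 26588; cumulative 44268
Total: 44268 scalar multiplications.

44268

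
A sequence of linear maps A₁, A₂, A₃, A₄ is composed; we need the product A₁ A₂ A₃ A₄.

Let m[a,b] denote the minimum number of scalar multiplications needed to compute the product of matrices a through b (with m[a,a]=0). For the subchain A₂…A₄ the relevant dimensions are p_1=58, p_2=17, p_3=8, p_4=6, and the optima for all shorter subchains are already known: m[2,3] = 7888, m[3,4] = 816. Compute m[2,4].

6732

m[2,4] = min over k∈[2,3] of m[2,k]+m[k+1,4]+p_{1}·p_k·p_{4}.
k=2: 0 + 816 + 58·17·6 = 6732; k=3: 7888 + 0 + 58·8·6 = 10672.
Minimum: 6732 at k=2.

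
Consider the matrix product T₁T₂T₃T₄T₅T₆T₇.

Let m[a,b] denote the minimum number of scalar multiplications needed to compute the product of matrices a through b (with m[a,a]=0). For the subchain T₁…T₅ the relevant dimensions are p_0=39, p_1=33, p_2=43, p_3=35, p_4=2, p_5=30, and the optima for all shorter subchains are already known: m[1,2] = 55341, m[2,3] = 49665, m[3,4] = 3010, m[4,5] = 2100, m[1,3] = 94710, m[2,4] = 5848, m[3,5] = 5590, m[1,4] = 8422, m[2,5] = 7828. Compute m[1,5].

10762

m[1,5] = min over k∈[1,4] of m[1,k]+m[k+1,5]+p_{0}·p_k·p_{5}.
k=1: 0 + 7828 + 39·33·30 = 46438; k=2: 55341 + 5590 + 39·43·30 = 111241; k=3: 94710 + 2100 + 39·35·30 = 137760; k=4: 8422 + 0 + 39·2·30 = 10762.
Minimum: 10762 at k=4.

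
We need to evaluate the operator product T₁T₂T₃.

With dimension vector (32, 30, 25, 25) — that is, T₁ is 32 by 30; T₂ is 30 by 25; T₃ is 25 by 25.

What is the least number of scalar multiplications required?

42750

Order (T₁(T₂T₃)): (T₂T₃): 30×25 by 25×25 → 30×25, cost 30·25·25 = 18750; (T₁(T₂T₃)): 32×30 by 30×25 → 32×25, cost 32·30·25 = 24000; cumulative 42750. Total 42750.
Order ((T₁T₂)T₃): (T₁T₂): 32×30 by 30×25 → 32×25, cost 32·30·25 = 24000; ((T₁T₂)T₃): 32×25 by 25×25 → 32×25, cost 32·25·25 = 20000; cumulative 44000. Total 44000.
Minimum: 42750.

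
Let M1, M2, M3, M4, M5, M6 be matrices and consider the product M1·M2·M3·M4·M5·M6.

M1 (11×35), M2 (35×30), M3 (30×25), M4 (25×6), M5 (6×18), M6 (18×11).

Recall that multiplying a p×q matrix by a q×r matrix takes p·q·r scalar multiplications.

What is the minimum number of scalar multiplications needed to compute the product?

Adjacent pairs: M1M2 = 11·35·30 = 11550; M2M3 = 35·30·25 = 26250; M3M4 = 30·25·6 = 4500; M4M5 = 25·6·18 = 2700; M5M6 = 6·18·11 = 1188.
Length 3: M1..M3: k=1: 0+26250+11·35·25=35875; k=2: 11550+0+11·30·25=19800 → min 19800 | M2..M4: k=2: 0+4500+35·30·6=10800; k=3: 26250+0+35·25·6=31500 → min 10800 | M3..M5: k=3: 0+2700+30·25·18=16200; k=4: 4500+0+30·6·18=7740 → min 7740 | M4..M6: k=4: 0+1188+25·6·11=2838; k=5: 2700+0+25·18·11=7650 → min 2838.
Length 4: M1..M4: k=1: 0+10800+11·35·6=13110; k=2: 11550+4500+11·30·6=18030; k=3: 19800+0+11·25·6=21450 → min 13110 | M2..M5: k=2: 0+7740+35·30·18=26640; k=3: 26250+2700+35·25·18=44700; k=4: 10800+0+35·6·18=14580 → min 14580 | M3..M6: k=3: 0+2838+30·25·11=11088; k=4: 4500+1188+30·6·11=7668; k=5: 7740+0+30·18·11=13680 → min 7668.
Length 5: M1..M5: k=1: 0+14580+11·35·18=21510; k=2: 11550+7740+11·30·18=25230; k=3: 19800+2700+11·25·18=27450; k=4: 13110+0+11·6·18=14298 → min 14298 | M2..M6: k=2: 0+7668+35·30·11=19218; k=3: 26250+2838+35·25·11=38713; k=4: 10800+1188+35·6·11=14298; k=5: 14580+0+35·18·11=21510 → min 14298.
Length 6: M1..M6: k=1: 0+14298+11·35·11=18533; k=2: 11550+7668+11·30·11=22848; k=3: 19800+2838+11·25·11=25663; k=4: 13110+1188+11·6·11=15024; k=5: 14298+0+11·18·11=16476 → min 15024.
Optimal order: ((M1·(M2·(M3·M4)))·(M5·M6)) with cost 15024.

15024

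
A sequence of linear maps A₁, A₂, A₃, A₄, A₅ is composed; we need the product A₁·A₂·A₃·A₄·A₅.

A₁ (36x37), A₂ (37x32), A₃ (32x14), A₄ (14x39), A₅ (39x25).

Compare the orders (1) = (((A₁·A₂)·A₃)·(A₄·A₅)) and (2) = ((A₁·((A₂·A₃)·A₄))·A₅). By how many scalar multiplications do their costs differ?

Order (1) = (((A₁·A₂)·A₃)·(A₄·A₅)): (A₁·A₂): 36×37 by 37×32 → 36×32, cost 36·37·32 = 42624; ((A₁·A₂)·A₃): 36×32 by 32×14 → 36×14, cost 36·32·14 = 16128; cumulative 58752; (A₄·A₅): 14×39 by 39×25 → 14×25, cost 14·39·25 = 13650; (((A₁·A₂)·A₃)·(A₄·A₅)): 36×14 by 14×25 → 36×25, cost 36·14·25 = 12600; cumulative 85002. Total 85002.
Order (2) = ((A₁·((A₂·A₃)·A₄))·A₅): (A₂·A₃): 37×32 by 32×14 → 37×14, cost 37·32·14 = 16576; ((A₂·A₃)·A₄): 37×14 by 14×39 → 37×39, cost 37·14·39 = 20202; cumulative 36778; (A₁·((A₂·A₃)·A₄)): 36×37 by 37×39 → 36×39, cost 36·37·39 = 51948; cumulative 88726; ((A₁·((A₂·A₃)·A₄))·A₅): 36×39 by 39×25 → 36×25, cost 36·39·25 = 35100; cumulative 123826. Total 123826.
Difference: |85002 − 123826| = 38824.

38824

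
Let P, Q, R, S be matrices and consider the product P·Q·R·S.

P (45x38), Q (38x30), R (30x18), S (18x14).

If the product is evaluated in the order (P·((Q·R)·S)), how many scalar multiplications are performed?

54036

(Q·R): 38×30 by 30×18 → 38×18, cost 38·30·18 = 20520
((Q·R)·S): 38×18 by 18×14 → 38×14, cost 38·18·14 = 9576; cumulative 30096
(P·((Q·R)·S)): 45×38 by 38×14 → 45×14, cost 45·38·14 = 23940; cumulative 54036
Total: 54036 scalar multiplications.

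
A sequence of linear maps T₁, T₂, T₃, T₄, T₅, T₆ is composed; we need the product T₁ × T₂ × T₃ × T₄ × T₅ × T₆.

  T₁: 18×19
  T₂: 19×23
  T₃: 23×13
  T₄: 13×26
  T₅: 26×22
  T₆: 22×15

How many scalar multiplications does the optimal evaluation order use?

25363

Adjacent pairs: T₁T₂ = 18·19·23 = 7866; T₂T₃ = 19·23·13 = 5681; T₃T₄ = 23·13·26 = 7774; T₄T₅ = 13·26·22 = 7436; T₅T₆ = 26·22·15 = 8580.
Length 3: T₁..T₃: k=1: 0+5681+18·19·13=10127; k=2: 7866+0+18·23·13=13248 → min 10127 | T₂..T₄: k=2: 0+7774+19·23·26=19136; k=3: 5681+0+19·13·26=12103 → min 12103 | T₃..T₅: k=3: 0+7436+23·13·22=14014; k=4: 7774+0+23·26·22=20930 → min 14014 | T₄..T₆: k=4: 0+8580+13·26·15=13650; k=5: 7436+0+13·22·15=11726 → min 11726.
Length 4: T₁..T₄: k=1: 0+12103+18·19·26=20995; k=2: 7866+7774+18·23·26=26404; k=3: 10127+0+18·13·26=16211 → min 16211 | T₂..T₅: k=2: 0+14014+19·23·22=23628; k=3: 5681+7436+19·13·22=18551; k=4: 12103+0+19·26·22=22971 → min 18551 | T₃..T₆: k=3: 0+11726+23·13·15=16211; k=4: 7774+8580+23·26·15=25324; k=5: 14014+0+23·22·15=21604 → min 16211.
Length 5: T₁..T₅: k=1: 0+18551+18·19·22=26075; k=2: 7866+14014+18·23·22=30988; k=3: 10127+7436+18·13·22=22711; k=4: 16211+0+18·26·22=26507 → min 22711 | T₂..T₆: k=2: 0+16211+19·23·15=22766; k=3: 5681+11726+19·13·15=21112; k=4: 12103+8580+19·26·15=28093; k=5: 18551+0+19·22·15=24821 → min 21112.
Length 6: T₁..T₆: k=1: 0+21112+18·19·15=26242; k=2: 7866+16211+18·23·15=30287; k=3: 10127+11726+18·13·15=25363; k=4: 16211+8580+18·26·15=31811; k=5: 22711+0+18·22·15=28651 → min 25363.
Optimal order: ((T₁ × (T₂ × T₃)) × ((T₄ × T₅) × T₆)) with cost 25363.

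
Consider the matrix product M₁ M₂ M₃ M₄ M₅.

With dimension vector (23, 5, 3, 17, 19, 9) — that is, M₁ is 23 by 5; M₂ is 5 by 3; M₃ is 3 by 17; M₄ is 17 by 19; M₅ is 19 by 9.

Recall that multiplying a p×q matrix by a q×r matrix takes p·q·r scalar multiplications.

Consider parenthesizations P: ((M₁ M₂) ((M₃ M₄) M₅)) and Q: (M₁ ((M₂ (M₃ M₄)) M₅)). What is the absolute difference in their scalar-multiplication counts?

696

Order P = ((M₁ M₂) ((M₃ M₄) M₅)): (M₁ M₂): 23×5 by 5×3 → 23×3, cost 23·5·3 = 345; (M₃ M₄): 3×17 by 17×19 → 3×19, cost 3·17·19 = 969; ((M₃ M₄) M₅): 3×19 by 19×9 → 3×9, cost 3·19·9 = 513; cumulative 1482; ((M₁ M₂) ((M₃ M₄) M₅)): 23×3 by 3×9 → 23×9, cost 23·3·9 = 621; cumulative 2448. Total 2448.
Order Q = (M₁ ((M₂ (M₃ M₄)) M₅)): (M₃ M₄): 3×17 by 17×19 → 3×19, cost 3·17·19 = 969; (M₂ (M₃ M₄)): 5×3 by 3×19 → 5×19, cost 5·3·19 = 285; cumulative 1254; ((M₂ (M₃ M₄)) M₅): 5×19 by 19×9 → 5×9, cost 5·19·9 = 855; cumulative 2109; (M₁ ((M₂ (M₃ M₄)) M₅)): 23×5 by 5×9 → 23×9, cost 23·5·9 = 1035; cumulative 3144. Total 3144.
Difference: |2448 − 3144| = 696.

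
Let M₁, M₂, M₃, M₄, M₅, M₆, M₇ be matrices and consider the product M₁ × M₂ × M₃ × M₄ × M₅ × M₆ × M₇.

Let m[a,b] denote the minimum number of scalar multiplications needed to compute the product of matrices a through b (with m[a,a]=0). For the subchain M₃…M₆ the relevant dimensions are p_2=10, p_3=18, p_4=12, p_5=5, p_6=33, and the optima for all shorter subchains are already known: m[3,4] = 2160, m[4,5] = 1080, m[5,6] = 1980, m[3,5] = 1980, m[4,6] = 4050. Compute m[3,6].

3630

m[3,6] = min over k∈[3,5] of m[3,k]+m[k+1,6]+p_{2}·p_k·p_{6}.
k=3: 0 + 4050 + 10·18·33 = 9990; k=4: 2160 + 1980 + 10·12·33 = 8100; k=5: 1980 + 0 + 10·5·33 = 3630.
Minimum: 3630 at k=5.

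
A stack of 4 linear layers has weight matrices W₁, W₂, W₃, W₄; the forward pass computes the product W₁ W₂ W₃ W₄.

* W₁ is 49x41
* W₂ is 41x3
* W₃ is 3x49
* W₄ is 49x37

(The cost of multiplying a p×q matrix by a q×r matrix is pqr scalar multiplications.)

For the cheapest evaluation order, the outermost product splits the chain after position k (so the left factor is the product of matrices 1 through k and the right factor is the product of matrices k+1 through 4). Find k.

Adjacent pairs: W₁W₂ = 49·41·3 = 6027; W₂W₃ = 41·3·49 = 6027; W₃W₄ = 3·49·37 = 5439.
Length 3: W₁..W₃: k=1: 0+6027+49·41·49=104468; k=2: 6027+0+49·3·49=13230 → min 13230 | W₂..W₄: k=2: 0+5439+41·3·37=9990; k=3: 6027+0+41·49·37=80360 → min 9990.
Top-level splits: k=1: (W₁..W₁)·(W₂..W₄) → 0+9990+49·41·37 = 84323; k=2: (W₁..W₂)·(W₃..W₄) → 6027+5439+49·3·37 = 16905; k=3: (W₁..W₃)·(W₄..W₄) → 13230+0+49·49·37 = 102067.
Best split is after W₂, i.e. k = 2.

2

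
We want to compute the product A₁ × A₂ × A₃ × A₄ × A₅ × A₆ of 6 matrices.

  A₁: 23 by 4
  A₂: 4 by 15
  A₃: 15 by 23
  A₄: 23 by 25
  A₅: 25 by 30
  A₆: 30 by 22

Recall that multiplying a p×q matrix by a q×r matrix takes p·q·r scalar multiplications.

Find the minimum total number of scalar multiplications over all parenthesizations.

11344

Adjacent pairs: A₁A₂ = 23·4·15 = 1380; A₂A₃ = 4·15·23 = 1380; A₃A₄ = 15·23·25 = 8625; A₄A₅ = 23·25·30 = 17250; A₅A₆ = 25·30·22 = 16500.
Length 3: A₁..A₃: k=1: 0+1380+23·4·23=3496; k=2: 1380+0+23·15·23=9315 → min 3496 | A₂..A₄: k=2: 0+8625+4·15·25=10125; k=3: 1380+0+4·23·25=3680 → min 3680 | A₃..A₅: k=3: 0+17250+15·23·30=27600; k=4: 8625+0+15·25·30=19875 → min 19875 | A₄..A₆: k=4: 0+16500+23·25·22=29150; k=5: 17250+0+23·30·22=32430 → min 29150.
Length 4: A₁..A₄: k=1: 0+3680+23·4·25=5980; k=2: 1380+8625+23·15·25=18630; k=3: 3496+0+23·23·25=16721 → min 5980 | A₂..A₅: k=2: 0+19875+4·15·30=21675; k=3: 1380+17250+4·23·30=21390; k=4: 3680+0+4·25·30=6680 → min 6680 | A₃..A₆: k=3: 0+29150+15·23·22=36740; k=4: 8625+16500+15·25·22=33375; k=5: 19875+0+15·30·22=29775 → min 29775.
Length 5: A₁..A₅: k=1: 0+6680+23·4·30=9440; k=2: 1380+19875+23·15·30=31605; k=3: 3496+17250+23·23·30=36616; k=4: 5980+0+23·25·30=23230 → min 9440 | A₂..A₆: k=2: 0+29775+4·15·22=31095; k=3: 1380+29150+4·23·22=32554; k=4: 3680+16500+4·25·22=22380; k=5: 6680+0+4·30·22=9320 → min 9320.
Length 6: A₁..A₆: k=1: 0+9320+23·4·22=11344; k=2: 1380+29775+23·15·22=38745; k=3: 3496+29150+23·23·22=44284; k=4: 5980+16500+23·25·22=35130; k=5: 9440+0+23·30·22=24620 → min 11344.
Optimal order: (A₁ × ((((A₂ × A₃) × A₄) × A₅) × A₆)) with cost 11344.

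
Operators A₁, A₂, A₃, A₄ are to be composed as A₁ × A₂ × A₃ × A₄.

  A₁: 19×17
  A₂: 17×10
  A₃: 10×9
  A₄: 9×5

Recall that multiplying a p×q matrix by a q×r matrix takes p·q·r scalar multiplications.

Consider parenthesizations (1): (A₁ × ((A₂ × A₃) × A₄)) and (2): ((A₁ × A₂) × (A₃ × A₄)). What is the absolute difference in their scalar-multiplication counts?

Order (1) = (A₁ × ((A₂ × A₃) × A₄)): (A₂ × A₃): 17×10 by 10×9 → 17×9, cost 17·10·9 = 1530; ((A₂ × A₃) × A₄): 17×9 by 9×5 → 17×5, cost 17·9·5 = 765; cumulative 2295; (A₁ × ((A₂ × A₃) × A₄)): 19×17 by 17×5 → 19×5, cost 19·17·5 = 1615; cumulative 3910. Total 3910.
Order (2) = ((A₁ × A₂) × (A₃ × A₄)): (A₁ × A₂): 19×17 by 17×10 → 19×10, cost 19·17·10 = 3230; (A₃ × A₄): 10×9 by 9×5 → 10×5, cost 10·9·5 = 450; ((A₁ × A₂) × (A₃ × A₄)): 19×10 by 10×5 → 19×5, cost 19·10·5 = 950; cumulative 4630. Total 4630.
Difference: |3910 − 4630| = 720.

720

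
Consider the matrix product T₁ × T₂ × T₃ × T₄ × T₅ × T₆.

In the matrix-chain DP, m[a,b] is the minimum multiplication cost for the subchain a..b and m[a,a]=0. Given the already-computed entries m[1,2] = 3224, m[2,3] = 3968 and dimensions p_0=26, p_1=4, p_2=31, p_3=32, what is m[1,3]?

m[1,3] = min over k∈[1,2] of m[1,k]+m[k+1,3]+p_{0}·p_k·p_{3}.
k=1: 0 + 3968 + 26·4·32 = 7296; k=2: 3224 + 0 + 26·31·32 = 29016.
Minimum: 7296 at k=1.

7296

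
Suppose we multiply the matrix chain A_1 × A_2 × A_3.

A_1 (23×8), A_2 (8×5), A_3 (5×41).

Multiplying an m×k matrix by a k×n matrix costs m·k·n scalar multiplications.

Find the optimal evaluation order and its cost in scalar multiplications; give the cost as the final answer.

5635

(A_1 × (A_2 × A_3)): cost 9184.
((A_1 × A_2) × A_3): cost 5635.
Optimal: ((A_1 × A_2) × A_3) with cost 5635.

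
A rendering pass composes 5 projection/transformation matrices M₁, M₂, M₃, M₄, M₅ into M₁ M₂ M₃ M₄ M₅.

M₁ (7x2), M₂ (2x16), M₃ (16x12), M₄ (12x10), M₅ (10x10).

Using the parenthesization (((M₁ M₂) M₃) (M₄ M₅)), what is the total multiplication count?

3608

(M₁ M₂): 7×2 by 2×16 → 7×16, cost 7·2·16 = 224
((M₁ M₂) M₃): 7×16 by 16×12 → 7×12, cost 7·16·12 = 1344; cumulative 1568
(M₄ M₅): 12×10 by 10×10 → 12×10, cost 12·10·10 = 1200
(((M₁ M₂) M₃) (M₄ M₅)): 7×12 by 12×10 → 7×10, cost 7·12·10 = 840; cumulative 3608
Total: 3608 scalar multiplications.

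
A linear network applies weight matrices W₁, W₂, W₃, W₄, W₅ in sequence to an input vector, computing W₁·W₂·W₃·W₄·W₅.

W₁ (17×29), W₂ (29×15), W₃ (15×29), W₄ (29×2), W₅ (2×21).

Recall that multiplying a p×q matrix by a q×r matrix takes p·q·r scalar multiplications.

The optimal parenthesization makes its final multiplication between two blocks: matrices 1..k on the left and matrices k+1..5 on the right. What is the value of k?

Adjacent pairs: W₁W₂ = 17·29·15 = 7395; W₂W₃ = 29·15·29 = 12615; W₃W₄ = 15·29·2 = 870; W₄W₅ = 29·2·21 = 1218.
Length 3: W₁..W₃: k=1: 0+12615+17·29·29=26912; k=2: 7395+0+17·15·29=14790 → min 14790 | W₂..W₄: k=2: 0+870+29·15·2=1740; k=3: 12615+0+29·29·2=14297 → min 1740 | W₃..W₅: k=3: 0+1218+15·29·21=10353; k=4: 870+0+15·2·21=1500 → min 1500.
Length 4: W₁..W₄: k=1: 0+1740+17·29·2=2726; k=2: 7395+870+17·15·2=8775; k=3: 14790+0+17·29·2=15776 → min 2726 | W₂..W₅: k=2: 0+1500+29·15·21=10635; k=3: 12615+1218+29·29·21=31494; k=4: 1740+0+29·2·21=2958 → min 2958.
Top-level splits: k=1: (W₁..W₁)·(W₂..W₅) → 0+2958+17·29·21 = 13311; k=2: (W₁..W₂)·(W₃..W₅) → 7395+1500+17·15·21 = 14250; k=3: (W₁..W₃)·(W₄..W₅) → 14790+1218+17·29·21 = 26361; k=4: (W₁..W₄)·(W₅..W₅) → 2726+0+17·2·21 = 3440.
Best split is after W₄, i.e. k = 4.

4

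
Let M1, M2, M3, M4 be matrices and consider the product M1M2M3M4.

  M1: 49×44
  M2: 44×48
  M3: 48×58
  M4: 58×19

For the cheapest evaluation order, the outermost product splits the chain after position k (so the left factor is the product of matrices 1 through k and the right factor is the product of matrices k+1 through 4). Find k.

Adjacent pairs: M1M2 = 49·44·48 = 103488; M2M3 = 44·48·58 = 122496; M3M4 = 48·58·19 = 52896.
Length 3: M1..M3: k=1: 0+122496+49·44·58=247544; k=2: 103488+0+49·48·58=239904 → min 239904 | M2..M4: k=2: 0+52896+44·48·19=93024; k=3: 122496+0+44·58·19=170984 → min 93024.
Top-level splits: k=1: (M1..M1)·(M2..M4) → 0+93024+49·44·19 = 133988; k=2: (M1..M2)·(M3..M4) → 103488+52896+49·48·19 = 201072; k=3: (M1..M3)·(M4..M4) → 239904+0+49·58·19 = 293902.
Best split is after M1, i.e. k = 1.

1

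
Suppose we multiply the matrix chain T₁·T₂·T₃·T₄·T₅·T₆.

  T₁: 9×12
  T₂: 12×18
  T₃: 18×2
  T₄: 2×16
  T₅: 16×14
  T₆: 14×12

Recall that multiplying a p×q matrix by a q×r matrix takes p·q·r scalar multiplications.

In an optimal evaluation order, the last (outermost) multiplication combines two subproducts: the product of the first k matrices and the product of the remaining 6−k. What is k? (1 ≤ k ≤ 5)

Adjacent pairs: T₁T₂ = 9·12·18 = 1944; T₂T₃ = 12·18·2 = 432; T₃T₄ = 18·2·16 = 576; T₄T₅ = 2·16·14 = 448; T₅T₆ = 16·14·12 = 2688.
Length 3: T₁..T₃: k=1: 0+432+9·12·2=648; k=2: 1944+0+9·18·2=2268 → min 648 | T₂..T₄: k=2: 0+576+12·18·16=4032; k=3: 432+0+12·2·16=816 → min 816 | T₃..T₅: k=3: 0+448+18·2·14=952; k=4: 576+0+18·16·14=4608 → min 952 | T₄..T₆: k=4: 0+2688+2·16·12=3072; k=5: 448+0+2·14·12=784 → min 784.
Length 4: T₁..T₄: k=1: 0+816+9·12·16=2544; k=2: 1944+576+9·18·16=5112; k=3: 648+0+9·2·16=936 → min 936 | T₂..T₅: k=2: 0+952+12·18·14=3976; k=3: 432+448+12·2·14=1216; k=4: 816+0+12·16·14=3504 → min 1216 | T₃..T₆: k=3: 0+784+18·2·12=1216; k=4: 576+2688+18·16·12=6720; k=5: 952+0+18·14·12=3976 → min 1216.
Length 5: T₁..T₅: k=1: 0+1216+9·12·14=2728; k=2: 1944+952+9·18·14=5164; k=3: 648+448+9·2·14=1348; k=4: 936+0+9·16·14=2952 → min 1348 | T₂..T₆: k=2: 0+1216+12·18·12=3808; k=3: 432+784+12·2·12=1504; k=4: 816+2688+12·16·12=5808; k=5: 1216+0+12·14·12=3232 → min 1504.
Top-level splits: k=1: (T₁..T₁)·(T₂..T₆) → 0+1504+9·12·12 = 2800; k=2: (T₁..T₂)·(T₃..T₆) → 1944+1216+9·18·12 = 5104; k=3: (T₁..T₃)·(T₄..T₆) → 648+784+9·2·12 = 1648; k=4: (T₁..T₄)·(T₅..T₆) → 936+2688+9·16·12 = 5352; k=5: (T₁..T₅)·(T₆..T₆) → 1348+0+9·14·12 = 2860.
Best split is after T₃, i.e. k = 3.

3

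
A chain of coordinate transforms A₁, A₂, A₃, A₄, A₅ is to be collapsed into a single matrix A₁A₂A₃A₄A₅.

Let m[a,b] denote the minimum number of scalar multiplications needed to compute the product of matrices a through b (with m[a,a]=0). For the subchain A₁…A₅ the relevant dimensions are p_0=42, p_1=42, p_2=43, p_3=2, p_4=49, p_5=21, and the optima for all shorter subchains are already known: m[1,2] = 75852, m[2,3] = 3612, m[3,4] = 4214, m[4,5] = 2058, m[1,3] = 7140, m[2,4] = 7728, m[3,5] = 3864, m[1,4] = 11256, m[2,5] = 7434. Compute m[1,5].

10962

m[1,5] = min over k∈[1,4] of m[1,k]+m[k+1,5]+p_{0}·p_k·p_{5}.
k=1: 0 + 7434 + 42·42·21 = 44478; k=2: 75852 + 3864 + 42·43·21 = 117642; k=3: 7140 + 2058 + 42·2·21 = 10962; k=4: 11256 + 0 + 42·49·21 = 54474.
Minimum: 10962 at k=3.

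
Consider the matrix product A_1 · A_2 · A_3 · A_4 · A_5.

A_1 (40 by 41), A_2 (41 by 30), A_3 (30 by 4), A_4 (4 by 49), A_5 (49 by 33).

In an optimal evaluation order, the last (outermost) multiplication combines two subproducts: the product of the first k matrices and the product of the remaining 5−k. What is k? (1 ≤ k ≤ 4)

Adjacent pairs: A_1A_2 = 40·41·30 = 49200; A_2A_3 = 41·30·4 = 4920; A_3A_4 = 30·4·49 = 5880; A_4A_5 = 4·49·33 = 6468.
Length 3: A_1..A_3: k=1: 0+4920+40·41·4=11480; k=2: 49200+0+40·30·4=54000 → min 11480 | A_2..A_4: k=2: 0+5880+41·30·49=66150; k=3: 4920+0+41·4·49=12956 → min 12956 | A_3..A_5: k=3: 0+6468+30·4·33=10428; k=4: 5880+0+30·49·33=54390 → min 10428.
Length 4: A_1..A_4: k=1: 0+12956+40·41·49=93316; k=2: 49200+5880+40·30·49=113880; k=3: 11480+0+40·4·49=19320 → min 19320 | A_2..A_5: k=2: 0+10428+41·30·33=51018; k=3: 4920+6468+41·4·33=16800; k=4: 12956+0+41·49·33=79253 → min 16800.
Top-level splits: k=1: (A_1..A_1)·(A_2..A_5) → 0+16800+40·41·33 = 70920; k=2: (A_1..A_2)·(A_3..A_5) → 49200+10428+40·30·33 = 99228; k=3: (A_1..A_3)·(A_4..A_5) → 11480+6468+40·4·33 = 23228; k=4: (A_1..A_4)·(A_5..A_5) → 19320+0+40·49·33 = 84000.
Best split is after A_3, i.e. k = 3.

3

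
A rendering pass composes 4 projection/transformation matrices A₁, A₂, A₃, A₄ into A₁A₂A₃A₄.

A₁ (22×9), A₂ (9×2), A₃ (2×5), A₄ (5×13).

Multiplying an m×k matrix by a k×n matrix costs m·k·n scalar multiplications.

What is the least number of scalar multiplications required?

Adjacent pairs: A₁A₂ = 22·9·2 = 396; A₂A₃ = 9·2·5 = 90; A₃A₄ = 2·5·13 = 130.
Length 3: A₁..A₃: k=1: 0+90+22·9·5=1080; k=2: 396+0+22·2·5=616 → min 616 | A₂..A₄: k=2: 0+130+9·2·13=364; k=3: 90+0+9·5·13=675 → min 364.
Length 4: A₁..A₄: k=1: 0+364+22·9·13=2938; k=2: 396+130+22·2·13=1098; k=3: 616+0+22·5·13=2046 → min 1098.
Optimal order: ((A₁A₂)(A₃A₄)) with cost 1098.

1098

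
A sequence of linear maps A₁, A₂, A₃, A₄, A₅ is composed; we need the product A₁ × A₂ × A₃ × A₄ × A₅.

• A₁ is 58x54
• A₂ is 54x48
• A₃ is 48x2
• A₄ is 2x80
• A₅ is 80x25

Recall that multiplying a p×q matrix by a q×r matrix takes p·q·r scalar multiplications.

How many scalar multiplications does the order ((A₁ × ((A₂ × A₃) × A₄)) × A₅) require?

380384

(A₂ × A₃): 54×48 by 48×2 → 54×2, cost 54·48·2 = 5184
((A₂ × A₃) × A₄): 54×2 by 2×80 → 54×80, cost 54·2·80 = 8640; cumulative 13824
(A₁ × ((A₂ × A₃) × A₄)): 58×54 by 54×80 → 58×80, cost 58·54·80 = 250560; cumulative 264384
((A₁ × ((A₂ × A₃) × A₄)) × A₅): 58×80 by 80×25 → 58×25, cost 58·80·25 = 116000; cumulative 380384
Total: 380384 scalar multiplications.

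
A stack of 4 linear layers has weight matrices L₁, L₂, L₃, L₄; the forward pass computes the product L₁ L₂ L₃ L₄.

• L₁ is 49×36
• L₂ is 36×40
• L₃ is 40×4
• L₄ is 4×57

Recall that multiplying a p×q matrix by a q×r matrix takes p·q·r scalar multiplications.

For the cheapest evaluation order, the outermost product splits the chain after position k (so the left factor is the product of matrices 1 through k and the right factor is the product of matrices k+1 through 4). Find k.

3

Adjacent pairs: L₁L₂ = 49·36·40 = 70560; L₂L₃ = 36·40·4 = 5760; L₃L₄ = 40·4·57 = 9120.
Length 3: L₁..L₃: k=1: 0+5760+49·36·4=12816; k=2: 70560+0+49·40·4=78400 → min 12816 | L₂..L₄: k=2: 0+9120+36·40·57=91200; k=3: 5760+0+36·4·57=13968 → min 13968.
Top-level splits: k=1: (L₁..L₁)·(L₂..L₄) → 0+13968+49·36·57 = 114516; k=2: (L₁..L₂)·(L₃..L₄) → 70560+9120+49·40·57 = 191400; k=3: (L₁..L₃)·(L₄..L₄) → 12816+0+49·4·57 = 23988.
Best split is after L₃, i.e. k = 3.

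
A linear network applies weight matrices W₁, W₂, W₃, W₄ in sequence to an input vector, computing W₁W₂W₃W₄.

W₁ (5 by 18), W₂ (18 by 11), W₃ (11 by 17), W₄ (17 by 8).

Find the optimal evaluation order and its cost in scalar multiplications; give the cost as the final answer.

Adjacent pairs: W₁W₂ = 5·18·11 = 990; W₂W₃ = 18·11·17 = 3366; W₃W₄ = 11·17·8 = 1496.
Length 3: W₁..W₃: k=1: 0+3366+5·18·17=4896; k=2: 990+0+5·11·17=1925 → min 1925 | W₂..W₄: k=2: 0+1496+18·11·8=3080; k=3: 3366+0+18·17·8=5814 → min 3080.
Length 4: W₁..W₄: k=1: 0+3080+5·18·8=3800; k=2: 990+1496+5·11·8=2926; k=3: 1925+0+5·17·8=2605 → min 2605.
Optimal parenthesization: (((W₁W₂)W₃)W₄) with cost 2605.

2605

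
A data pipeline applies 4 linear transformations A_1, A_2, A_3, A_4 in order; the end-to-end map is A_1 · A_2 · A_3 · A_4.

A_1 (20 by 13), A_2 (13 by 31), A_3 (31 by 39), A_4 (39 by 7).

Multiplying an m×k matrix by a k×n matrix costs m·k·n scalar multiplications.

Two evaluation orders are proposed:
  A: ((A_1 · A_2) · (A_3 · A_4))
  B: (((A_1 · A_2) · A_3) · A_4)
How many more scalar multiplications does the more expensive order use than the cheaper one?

Order A = ((A_1 · A_2) · (A_3 · A_4)): (A_1 · A_2): 20×13 by 13×31 → 20×31, cost 20·13·31 = 8060; (A_3 · A_4): 31×39 by 39×7 → 31×7, cost 31·39·7 = 8463; ((A_1 · A_2) · (A_3 · A_4)): 20×31 by 31×7 → 20×7, cost 20·31·7 = 4340; cumulative 20863. Total 20863.
Order B = (((A_1 · A_2) · A_3) · A_4): (A_1 · A_2): 20×13 by 13×31 → 20×31, cost 20·13·31 = 8060; ((A_1 · A_2) · A_3): 20×31 by 31×39 → 20×39, cost 20·31·39 = 24180; cumulative 32240; (((A_1 · A_2) · A_3) · A_4): 20×39 by 39×7 → 20×7, cost 20·39·7 = 5460; cumulative 37700. Total 37700.
Difference: |20863 − 37700| = 16837.

16837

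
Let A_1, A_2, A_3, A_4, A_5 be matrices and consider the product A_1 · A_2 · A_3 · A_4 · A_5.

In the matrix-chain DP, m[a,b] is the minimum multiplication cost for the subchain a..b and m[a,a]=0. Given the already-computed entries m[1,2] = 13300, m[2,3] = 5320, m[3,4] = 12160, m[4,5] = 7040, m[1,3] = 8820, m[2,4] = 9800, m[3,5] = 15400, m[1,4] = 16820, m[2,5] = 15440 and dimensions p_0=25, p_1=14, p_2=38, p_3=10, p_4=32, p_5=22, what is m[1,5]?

m[1,5] = min over k∈[1,4] of m[1,k]+m[k+1,5]+p_{0}·p_k·p_{5}.
k=1: 0 + 15440 + 25·14·22 = 23140; k=2: 13300 + 15400 + 25·38·22 = 49600; k=3: 8820 + 7040 + 25·10·22 = 21360; k=4: 16820 + 0 + 25·32·22 = 34420.
Minimum: 21360 at k=3.

21360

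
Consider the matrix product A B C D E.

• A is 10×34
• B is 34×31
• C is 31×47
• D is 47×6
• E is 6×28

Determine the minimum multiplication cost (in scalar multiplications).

Adjacent pairs: AB = 10·34·31 = 10540; BC = 34·31·47 = 49538; CD = 31·47·6 = 8742; DE = 47·6·28 = 7896.
Length 3: A..C: k=1: 0+49538+10·34·47=65518; k=2: 10540+0+10·31·47=25110 → min 25110 | B..D: k=2: 0+8742+34·31·6=15066; k=3: 49538+0+34·47·6=59126 → min 15066 | C..E: k=3: 0+7896+31·47·28=48692; k=4: 8742+0+31·6·28=13950 → min 13950.
Length 4: A..D: k=1: 0+15066+10·34·6=17106; k=2: 10540+8742+10·31·6=21142; k=3: 25110+0+10·47·6=27930 → min 17106 | B..E: k=2: 0+13950+34·31·28=43462; k=3: 49538+7896+34·47·28=102178; k=4: 15066+0+34·6·28=20778 → min 20778.
Length 5: A..E: k=1: 0+20778+10·34·28=30298; k=2: 10540+13950+10·31·28=33170; k=3: 25110+7896+10·47·28=46166; k=4: 17106+0+10·6·28=18786 → min 18786.
Optimal order: ((A (B (C D))) E) with cost 18786.

18786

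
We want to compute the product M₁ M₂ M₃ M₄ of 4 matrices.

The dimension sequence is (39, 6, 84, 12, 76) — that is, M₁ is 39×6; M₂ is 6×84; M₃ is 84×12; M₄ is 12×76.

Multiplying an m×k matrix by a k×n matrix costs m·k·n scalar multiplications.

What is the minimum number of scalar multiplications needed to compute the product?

Adjacent pairs: M₁M₂ = 39·6·84 = 19656; M₂M₃ = 6·84·12 = 6048; M₃M₄ = 84·12·76 = 76608.
Length 3: M₁..M₃: k=1: 0+6048+39·6·12=8856; k=2: 19656+0+39·84·12=58968 → min 8856 | M₂..M₄: k=2: 0+76608+6·84·76=114912; k=3: 6048+0+6·12·76=11520 → min 11520.
Length 4: M₁..M₄: k=1: 0+11520+39·6·76=29304; k=2: 19656+76608+39·84·76=345240; k=3: 8856+0+39·12·76=44424 → min 29304.
Optimal order: (M₁ ((M₂ M₃) M₄)) with cost 29304.

29304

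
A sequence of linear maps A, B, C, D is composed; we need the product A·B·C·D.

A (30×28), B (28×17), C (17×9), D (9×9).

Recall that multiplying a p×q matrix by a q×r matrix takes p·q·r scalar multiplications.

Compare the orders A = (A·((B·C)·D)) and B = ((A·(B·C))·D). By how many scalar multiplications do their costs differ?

162

Order A = (A·((B·C)·D)): (B·C): 28×17 by 17×9 → 28×9, cost 28·17·9 = 4284; ((B·C)·D): 28×9 by 9×9 → 28×9, cost 28·9·9 = 2268; cumulative 6552; (A·((B·C)·D)): 30×28 by 28×9 → 30×9, cost 30·28·9 = 7560; cumulative 14112. Total 14112.
Order B = ((A·(B·C))·D): (B·C): 28×17 by 17×9 → 28×9, cost 28·17·9 = 4284; (A·(B·C)): 30×28 by 28×9 → 30×9, cost 30·28·9 = 7560; cumulative 11844; ((A·(B·C))·D): 30×9 by 9×9 → 30×9, cost 30·9·9 = 2430; cumulative 14274. Total 14274.
Difference: |14112 − 14274| = 162.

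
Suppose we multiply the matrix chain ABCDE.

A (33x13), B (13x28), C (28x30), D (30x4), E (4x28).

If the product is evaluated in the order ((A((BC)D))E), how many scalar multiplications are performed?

17892

(BC): 13×28 by 28×30 → 13×30, cost 13·28·30 = 10920
((BC)D): 13×30 by 30×4 → 13×4, cost 13·30·4 = 1560; cumulative 12480
(A((BC)D)): 33×13 by 13×4 → 33×4, cost 33·13·4 = 1716; cumulative 14196
((A((BC)D))E): 33×4 by 4×28 → 33×28, cost 33·4·28 = 3696; cumulative 17892
Total: 17892 scalar multiplications.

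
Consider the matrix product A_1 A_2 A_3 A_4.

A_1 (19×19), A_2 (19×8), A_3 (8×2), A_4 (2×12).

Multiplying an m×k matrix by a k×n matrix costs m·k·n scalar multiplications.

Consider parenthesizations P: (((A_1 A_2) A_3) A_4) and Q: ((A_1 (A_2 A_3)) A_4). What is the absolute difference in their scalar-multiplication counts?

2166

Order P = (((A_1 A_2) A_3) A_4): (A_1 A_2): 19×19 by 19×8 → 19×8, cost 19·19·8 = 2888; ((A_1 A_2) A_3): 19×8 by 8×2 → 19×2, cost 19·8·2 = 304; cumulative 3192; (((A_1 A_2) A_3) A_4): 19×2 by 2×12 → 19×12, cost 19·2·12 = 456; cumulative 3648. Total 3648.
Order Q = ((A_1 (A_2 A_3)) A_4): (A_2 A_3): 19×8 by 8×2 → 19×2, cost 19·8·2 = 304; (A_1 (A_2 A_3)): 19×19 by 19×2 → 19×2, cost 19·19·2 = 722; cumulative 1026; ((A_1 (A_2 A_3)) A_4): 19×2 by 2×12 → 19×12, cost 19·2·12 = 456; cumulative 1482. Total 1482.
Difference: |3648 − 1482| = 2166.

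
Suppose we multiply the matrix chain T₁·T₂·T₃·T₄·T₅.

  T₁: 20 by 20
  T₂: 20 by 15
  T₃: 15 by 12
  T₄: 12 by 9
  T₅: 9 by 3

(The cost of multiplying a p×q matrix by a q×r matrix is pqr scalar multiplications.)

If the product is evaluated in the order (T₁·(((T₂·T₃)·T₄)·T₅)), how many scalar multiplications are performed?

(T₂·T₃): 20×15 by 15×12 → 20×12, cost 20·15·12 = 3600
((T₂·T₃)·T₄): 20×12 by 12×9 → 20×9, cost 20·12·9 = 2160; cumulative 5760
(((T₂·T₃)·T₄)·T₅): 20×9 by 9×3 → 20×3, cost 20·9·3 = 540; cumulative 6300
(T₁·(((T₂·T₃)·T₄)·T₅)): 20×20 by 20×3 → 20×3, cost 20·20·3 = 1200; cumulative 7500
Total: 7500 scalar multiplications.

7500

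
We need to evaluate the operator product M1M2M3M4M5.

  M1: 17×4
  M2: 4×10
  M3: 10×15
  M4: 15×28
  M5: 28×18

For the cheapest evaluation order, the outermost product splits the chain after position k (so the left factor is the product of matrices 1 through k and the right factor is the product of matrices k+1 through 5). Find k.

Adjacent pairs: M1M2 = 17·4·10 = 680; M2M3 = 4·10·15 = 600; M3M4 = 10·15·28 = 4200; M4M5 = 15·28·18 = 7560.
Length 3: M1..M3: k=1: 0+600+17·4·15=1620; k=2: 680+0+17·10·15=3230 → min 1620 | M2..M4: k=2: 0+4200+4·10·28=5320; k=3: 600+0+4·15·28=2280 → min 2280 | M3..M5: k=3: 0+7560+10·15·18=10260; k=4: 4200+0+10·28·18=9240 → min 9240.
Length 4: M1..M4: k=1: 0+2280+17·4·28=4184; k=2: 680+4200+17·10·28=9640; k=3: 1620+0+17·15·28=8760 → min 4184 | M2..M5: k=2: 0+9240+4·10·18=9960; k=3: 600+7560+4·15·18=9240; k=4: 2280+0+4·28·18=4296 → min 4296.
Top-level splits: k=1: (M1..M1)·(M2..M5) → 0+4296+17·4·18 = 5520; k=2: (M1..M2)·(M3..M5) → 680+9240+17·10·18 = 12980; k=3: (M1..M3)·(M4..M5) → 1620+7560+17·15·18 = 13770; k=4: (M1..M4)·(M5..M5) → 4184+0+17·28·18 = 12752.
Best split is after M1, i.e. k = 1.

1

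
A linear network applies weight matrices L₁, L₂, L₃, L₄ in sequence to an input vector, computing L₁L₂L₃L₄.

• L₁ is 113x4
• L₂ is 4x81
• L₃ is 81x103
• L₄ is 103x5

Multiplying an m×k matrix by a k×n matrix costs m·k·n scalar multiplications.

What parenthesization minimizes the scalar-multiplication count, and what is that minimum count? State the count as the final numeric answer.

Adjacent pairs: L₁L₂ = 113·4·81 = 36612; L₂L₃ = 4·81·103 = 33372; L₃L₄ = 81·103·5 = 41715.
Length 3: L₁..L₃: k=1: 0+33372+113·4·103=79928; k=2: 36612+0+113·81·103=979371 → min 79928 | L₂..L₄: k=2: 0+41715+4·81·5=43335; k=3: 33372+0+4·103·5=35432 → min 35432.
Length 4: L₁..L₄: k=1: 0+35432+113·4·5=37692; k=2: 36612+41715+113·81·5=124092; k=3: 79928+0+113·103·5=138123 → min 37692.
Optimal parenthesization: (L₁((L₂L₃)L₄)) with cost 37692.

37692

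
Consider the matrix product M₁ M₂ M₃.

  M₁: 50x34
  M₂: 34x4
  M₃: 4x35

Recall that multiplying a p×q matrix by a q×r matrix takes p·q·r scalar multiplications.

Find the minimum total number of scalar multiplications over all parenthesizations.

13800

Order (M₁ (M₂ M₃)): (M₂ M₃): 34×4 by 4×35 → 34×35, cost 34·4·35 = 4760; (M₁ (M₂ M₃)): 50×34 by 34×35 → 50×35, cost 50·34·35 = 59500; cumulative 64260. Total 64260.
Order ((M₁ M₂) M₃): (M₁ M₂): 50×34 by 34×4 → 50×4, cost 50·34·4 = 6800; ((M₁ M₂) M₃): 50×4 by 4×35 → 50×35, cost 50·4·35 = 7000; cumulative 13800. Total 13800.
Minimum: 13800.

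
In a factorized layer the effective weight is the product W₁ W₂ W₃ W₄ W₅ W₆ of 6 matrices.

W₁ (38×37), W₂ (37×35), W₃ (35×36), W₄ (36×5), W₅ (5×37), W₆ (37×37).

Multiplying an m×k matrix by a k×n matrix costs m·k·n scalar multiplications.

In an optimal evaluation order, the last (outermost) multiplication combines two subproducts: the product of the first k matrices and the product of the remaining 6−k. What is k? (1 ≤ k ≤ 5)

4

Adjacent pairs: W₁W₂ = 38·37·35 = 49210; W₂W₃ = 37·35·36 = 46620; W₃W₄ = 35·36·5 = 6300; W₄W₅ = 36·5·37 = 6660; W₅W₆ = 5·37·37 = 6845.
Length 3: W₁..W₃: k=1: 0+46620+38·37·36=97236; k=2: 49210+0+38·35·36=97090 → min 97090 | W₂..W₄: k=2: 0+6300+37·35·5=12775; k=3: 46620+0+37·36·5=53280 → min 12775 | W₃..W₅: k=3: 0+6660+35·36·37=53280; k=4: 6300+0+35·5·37=12775 → min 12775 | W₄..W₆: k=4: 0+6845+36·5·37=13505; k=5: 6660+0+36·37·37=55944 → min 13505.
Length 4: W₁..W₄: k=1: 0+12775+38·37·5=19805; k=2: 49210+6300+38·35·5=62160; k=3: 97090+0+38·36·5=103930 → min 19805 | W₂..W₅: k=2: 0+12775+37·35·37=60690; k=3: 46620+6660+37·36·37=102564; k=4: 12775+0+37·5·37=19620 → min 19620 | W₃..W₆: k=3: 0+13505+35·36·37=60125; k=4: 6300+6845+35·5·37=19620; k=5: 12775+0+35·37·37=60690 → min 19620.
Length 5: W₁..W₅: k=1: 0+19620+38·37·37=71642; k=2: 49210+12775+38·35·37=111195; k=3: 97090+6660+38·36·37=154366; k=4: 19805+0+38·5·37=26835 → min 26835 | W₂..W₆: k=2: 0+19620+37·35·37=67535; k=3: 46620+13505+37·36·37=109409; k=4: 12775+6845+37·5·37=26465; k=5: 19620+0+37·37·37=70273 → min 26465.
Top-level splits: k=1: (W₁..W₁)·(W₂..W₆) → 0+26465+38·37·37 = 78487; k=2: (W₁..W₂)·(W₃..W₆) → 49210+19620+38·35·37 = 118040; k=3: (W₁..W₃)·(W₄..W₆) → 97090+13505+38·36·37 = 161211; k=4: (W₁..W₄)·(W₅..W₆) → 19805+6845+38·5·37 = 33680; k=5: (W₁..W₅)·(W₆..W₆) → 26835+0+38·37·37 = 78857.
Best split is after W₄, i.e. k = 4.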